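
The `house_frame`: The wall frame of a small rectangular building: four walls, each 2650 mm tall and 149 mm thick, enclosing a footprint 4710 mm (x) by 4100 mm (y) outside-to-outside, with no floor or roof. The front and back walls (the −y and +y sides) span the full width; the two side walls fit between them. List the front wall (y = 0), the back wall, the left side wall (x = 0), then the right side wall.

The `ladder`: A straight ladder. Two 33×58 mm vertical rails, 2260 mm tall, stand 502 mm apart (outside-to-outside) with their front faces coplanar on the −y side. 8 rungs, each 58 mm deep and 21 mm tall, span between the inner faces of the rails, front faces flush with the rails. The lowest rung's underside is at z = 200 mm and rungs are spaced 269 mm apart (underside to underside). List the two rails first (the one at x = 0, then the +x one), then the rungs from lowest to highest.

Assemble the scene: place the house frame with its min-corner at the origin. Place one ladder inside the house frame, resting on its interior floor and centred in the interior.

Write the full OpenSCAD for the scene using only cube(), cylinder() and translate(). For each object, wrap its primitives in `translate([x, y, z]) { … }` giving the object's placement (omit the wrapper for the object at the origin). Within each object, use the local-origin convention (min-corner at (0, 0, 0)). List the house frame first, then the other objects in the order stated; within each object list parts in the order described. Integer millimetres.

cube([4710, 149, 2650]);
translate([0, 3951, 0]) cube([4710, 149, 2650]);
translate([0, 149, 0]) cube([149, 3802, 2650]);
translate([4561, 149, 0]) cube([149, 3802, 2650]);
translate([2104, 2021, 0]) {
  cube([33, 58, 2260]);
  translate([469, 0, 0]) cube([33, 58, 2260]);
  translate([33, 0, 200]) cube([436, 58, 21]);
  translate([33, 0, 469]) cube([436, 58, 21]);
  translate([33, 0, 738]) cube([436, 58, 21]);
  translate([33, 0, 1007]) cube([436, 58, 21]);
  translate([33, 0, 1276]) cube([436, 58, 21]);
  translate([33, 0, 1545]) cube([436, 58, 21]);
  translate([33, 0, 1814]) cube([436, 58, 21]);
  translate([33, 0, 2083]) cube([436, 58, 21]);
}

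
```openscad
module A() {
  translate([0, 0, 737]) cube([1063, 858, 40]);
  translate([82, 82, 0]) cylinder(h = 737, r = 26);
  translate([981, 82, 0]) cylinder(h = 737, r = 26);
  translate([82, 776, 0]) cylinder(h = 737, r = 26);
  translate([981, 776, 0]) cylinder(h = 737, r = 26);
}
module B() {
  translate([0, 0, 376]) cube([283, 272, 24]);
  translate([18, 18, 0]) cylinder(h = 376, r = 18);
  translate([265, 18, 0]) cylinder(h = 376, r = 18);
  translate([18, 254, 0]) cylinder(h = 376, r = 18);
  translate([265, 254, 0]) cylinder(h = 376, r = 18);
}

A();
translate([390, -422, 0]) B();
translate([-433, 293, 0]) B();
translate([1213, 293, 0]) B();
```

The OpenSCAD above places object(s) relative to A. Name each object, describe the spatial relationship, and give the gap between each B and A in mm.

Each stool's nearest face is 150 mm from the table's bounding box.

A is a table. B is a stool. Three stools sit around the table at the −y, −x, +x sides. The gap between each stool and the table is 150 mm.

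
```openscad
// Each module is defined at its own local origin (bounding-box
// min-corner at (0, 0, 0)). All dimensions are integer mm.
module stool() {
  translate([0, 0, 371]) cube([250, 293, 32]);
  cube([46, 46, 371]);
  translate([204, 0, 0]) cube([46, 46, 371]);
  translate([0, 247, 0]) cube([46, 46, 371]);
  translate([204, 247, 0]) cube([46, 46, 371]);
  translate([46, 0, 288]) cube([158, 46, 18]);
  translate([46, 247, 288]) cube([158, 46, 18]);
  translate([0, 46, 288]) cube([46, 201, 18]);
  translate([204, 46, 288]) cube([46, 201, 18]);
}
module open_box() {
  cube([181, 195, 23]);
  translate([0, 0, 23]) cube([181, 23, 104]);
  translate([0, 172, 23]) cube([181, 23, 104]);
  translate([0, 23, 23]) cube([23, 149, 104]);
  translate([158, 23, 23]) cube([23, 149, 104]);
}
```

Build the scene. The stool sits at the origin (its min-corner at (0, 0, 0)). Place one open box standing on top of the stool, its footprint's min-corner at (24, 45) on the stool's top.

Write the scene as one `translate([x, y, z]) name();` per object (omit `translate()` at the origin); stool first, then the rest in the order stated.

stool();
translate([24, 45, 403]) open_box();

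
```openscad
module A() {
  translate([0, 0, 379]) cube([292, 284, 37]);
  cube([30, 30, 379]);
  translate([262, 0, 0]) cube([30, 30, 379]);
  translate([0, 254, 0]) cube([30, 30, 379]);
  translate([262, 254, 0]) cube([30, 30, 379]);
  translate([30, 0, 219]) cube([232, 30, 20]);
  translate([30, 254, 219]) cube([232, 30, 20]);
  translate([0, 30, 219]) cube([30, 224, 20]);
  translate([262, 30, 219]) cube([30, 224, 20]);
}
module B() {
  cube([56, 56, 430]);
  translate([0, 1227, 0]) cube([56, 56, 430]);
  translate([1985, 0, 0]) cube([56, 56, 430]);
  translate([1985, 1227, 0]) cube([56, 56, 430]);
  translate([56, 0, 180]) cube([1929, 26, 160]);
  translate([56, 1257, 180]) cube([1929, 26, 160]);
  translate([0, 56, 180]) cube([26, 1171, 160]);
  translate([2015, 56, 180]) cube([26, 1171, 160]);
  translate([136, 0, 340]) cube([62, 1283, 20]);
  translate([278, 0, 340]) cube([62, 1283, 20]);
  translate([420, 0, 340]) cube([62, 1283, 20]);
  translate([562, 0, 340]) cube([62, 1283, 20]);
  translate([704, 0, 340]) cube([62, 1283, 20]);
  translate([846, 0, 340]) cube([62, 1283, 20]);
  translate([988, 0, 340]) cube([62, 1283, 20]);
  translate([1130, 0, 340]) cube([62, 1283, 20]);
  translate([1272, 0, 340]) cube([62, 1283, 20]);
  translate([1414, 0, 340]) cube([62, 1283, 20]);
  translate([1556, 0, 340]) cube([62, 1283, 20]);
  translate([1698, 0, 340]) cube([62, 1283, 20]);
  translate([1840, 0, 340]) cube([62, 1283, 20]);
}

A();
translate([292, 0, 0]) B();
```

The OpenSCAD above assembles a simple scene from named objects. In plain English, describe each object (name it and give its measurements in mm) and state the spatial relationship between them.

A is a four-legged stool. The seat is 292×284 mm, 37 mm thick, top at z = 416 mm. It stands on four square legs, each 30×30 mm in cross-section, from z = 0 to the seat underside, each flush with a corner of the seat. Four stretchers, 30 mm wide and 20 mm tall, connect adjacent legs with their undersides at z = 219 mm, each running between the inner faces of the legs it joins and aligned with the legs' outer faces on the other axis.

B is a bed frame 2041 mm long (x) by 1283 mm wide (y). Four 56×56 mm corner posts, 430 mm tall, at the corners of the footprint. Four rails of 26 mm thickness and 160 mm height run between adjacent posts with their undersides at z = 180 mm, their outer faces flush with the outside of the frame (the two x-running rails run between the posts' inner faces; the two y-running rails run between the posts' inner faces). 13 slats, each 62 mm wide (x) and 20 mm thick, lie across the top of the two x-running rails, running the full 1283 mm width of the frame in y; the slats are evenly spaced along x between the inner faces of the end posts with equal gaps (rounded down to the nearest mm) at the −x end and between each pair — any rounding remainder accumulates at the +x end.

The bed frame is against the stool's +x side, with their −y faces flush.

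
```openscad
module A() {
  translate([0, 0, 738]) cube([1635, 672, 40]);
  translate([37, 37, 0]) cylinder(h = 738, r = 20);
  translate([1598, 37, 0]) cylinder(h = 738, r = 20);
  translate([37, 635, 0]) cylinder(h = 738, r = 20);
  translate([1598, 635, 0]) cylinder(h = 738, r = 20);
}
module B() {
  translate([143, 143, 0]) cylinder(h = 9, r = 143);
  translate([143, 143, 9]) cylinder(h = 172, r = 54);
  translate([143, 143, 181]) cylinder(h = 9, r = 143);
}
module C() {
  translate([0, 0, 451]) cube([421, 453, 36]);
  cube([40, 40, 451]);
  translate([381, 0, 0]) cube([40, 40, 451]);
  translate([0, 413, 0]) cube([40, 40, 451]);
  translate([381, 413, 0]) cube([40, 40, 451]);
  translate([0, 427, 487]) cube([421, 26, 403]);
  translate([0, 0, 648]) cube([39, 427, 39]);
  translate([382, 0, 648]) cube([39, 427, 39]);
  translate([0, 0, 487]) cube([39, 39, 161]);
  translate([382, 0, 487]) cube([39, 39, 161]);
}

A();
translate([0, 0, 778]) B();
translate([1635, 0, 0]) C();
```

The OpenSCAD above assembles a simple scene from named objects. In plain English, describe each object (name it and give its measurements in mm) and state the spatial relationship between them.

A is a table with a 1635×672 mm rectangular top, 40 mm thick, top surface at z = 778 mm, supported by four round legs of 40 mm diameter, each leg's bounding box inset 17 mm from the nearest pair of top edges, running from the floor.

B is a spool: two coaxial disc flanges of radius 143 mm and thickness 9 mm, joined by a core cylinder of radius 54 mm and height 172 mm. The lower flange rests on z = 0 and the three cylinders share a vertical axis.

C is a chair: 421×453 mm seat, 36 mm thick, top at z = 487 mm, on four 40 mm square corner legs flush with the seat edges. A 26 mm thick backrest slab spans the full seat width, extending 403 mm above the seat top, its back face flush with the seat's +y edge. Two armrests of 39×39 mm section run along each side from the seat's front edge to the front of the backrest, top faces 200 mm above the seat top and outer faces flush with the seat's x-edges; a 39×39 mm post under the front of each armrest stands on the seat at the front corner.

The spool is on top of the table. The chair is against the table's +x side, with their −y faces flush.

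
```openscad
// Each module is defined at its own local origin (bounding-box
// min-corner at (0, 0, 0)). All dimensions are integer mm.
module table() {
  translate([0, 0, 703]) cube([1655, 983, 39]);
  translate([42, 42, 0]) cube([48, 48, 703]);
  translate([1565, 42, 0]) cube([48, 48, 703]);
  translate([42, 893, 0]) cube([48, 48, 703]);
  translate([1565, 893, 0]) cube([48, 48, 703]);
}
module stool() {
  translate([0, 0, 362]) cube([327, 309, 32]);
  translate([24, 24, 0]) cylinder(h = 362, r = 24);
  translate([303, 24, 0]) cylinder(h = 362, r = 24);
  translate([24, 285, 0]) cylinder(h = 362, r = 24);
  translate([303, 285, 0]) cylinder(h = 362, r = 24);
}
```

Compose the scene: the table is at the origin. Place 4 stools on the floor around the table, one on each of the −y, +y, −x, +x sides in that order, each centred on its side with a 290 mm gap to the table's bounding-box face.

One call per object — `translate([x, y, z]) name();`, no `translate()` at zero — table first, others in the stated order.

table();
translate([664, -599, 0]) stool();
translate([664, 1273, 0]) stool();
translate([-617, 337, 0]) stool();
translate([1945, 337, 0]) stool();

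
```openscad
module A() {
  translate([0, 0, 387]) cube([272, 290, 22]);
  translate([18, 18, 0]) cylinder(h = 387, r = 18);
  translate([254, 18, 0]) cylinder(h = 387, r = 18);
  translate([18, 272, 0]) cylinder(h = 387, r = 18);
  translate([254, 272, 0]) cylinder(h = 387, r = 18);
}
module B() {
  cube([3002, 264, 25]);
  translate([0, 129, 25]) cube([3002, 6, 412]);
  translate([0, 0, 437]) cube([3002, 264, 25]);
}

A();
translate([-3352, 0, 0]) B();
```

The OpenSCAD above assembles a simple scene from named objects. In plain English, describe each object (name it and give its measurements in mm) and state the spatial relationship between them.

A is a four-legged stool. The seat is a 272×290×22 mm slab whose top surface is at z = 409 mm; four round legs, each 36 mm in diameter, run from the floor (z = 0) to the underside of the seat, each leg's axis is inset half a diameter from the nearest pair of seat edges (so the leg's bounding box is flush with the corner).

B is an I-beam lying along x, 3002 mm long. Overall section height 462 mm. Two flanges 264 mm wide (y) and 25 mm thick, one on the floor and one at the top; a web 6 mm thick runs between them, centred on the flange width.

The I-beam is on the floor beside the stool on its −x side.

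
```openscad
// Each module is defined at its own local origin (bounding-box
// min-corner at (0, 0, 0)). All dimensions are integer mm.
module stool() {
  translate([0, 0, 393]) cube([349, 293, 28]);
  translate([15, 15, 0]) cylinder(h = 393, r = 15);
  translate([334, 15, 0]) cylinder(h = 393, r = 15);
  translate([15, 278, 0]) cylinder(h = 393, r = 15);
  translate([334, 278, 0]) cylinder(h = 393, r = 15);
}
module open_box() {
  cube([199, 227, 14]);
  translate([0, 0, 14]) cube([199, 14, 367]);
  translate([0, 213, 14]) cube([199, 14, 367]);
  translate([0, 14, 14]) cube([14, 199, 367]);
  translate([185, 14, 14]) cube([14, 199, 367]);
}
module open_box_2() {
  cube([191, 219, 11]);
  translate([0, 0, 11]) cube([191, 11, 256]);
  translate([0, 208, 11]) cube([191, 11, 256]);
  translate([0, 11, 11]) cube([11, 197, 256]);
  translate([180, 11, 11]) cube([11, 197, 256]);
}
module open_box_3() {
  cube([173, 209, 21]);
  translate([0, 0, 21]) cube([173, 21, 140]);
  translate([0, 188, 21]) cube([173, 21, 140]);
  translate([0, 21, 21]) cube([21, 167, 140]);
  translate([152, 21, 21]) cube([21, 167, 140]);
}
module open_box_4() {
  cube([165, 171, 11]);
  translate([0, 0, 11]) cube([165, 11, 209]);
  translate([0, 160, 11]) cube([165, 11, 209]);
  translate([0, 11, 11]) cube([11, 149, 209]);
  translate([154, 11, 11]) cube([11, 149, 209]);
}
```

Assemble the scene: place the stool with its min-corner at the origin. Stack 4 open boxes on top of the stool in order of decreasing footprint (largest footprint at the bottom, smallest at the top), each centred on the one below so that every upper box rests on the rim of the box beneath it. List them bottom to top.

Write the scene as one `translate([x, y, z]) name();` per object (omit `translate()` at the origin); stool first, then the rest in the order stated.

stool();
translate([75, 33, 421]) open_box();
translate([79, 37, 802]) open_box_2();
translate([88, 42, 1069]) open_box_3();
translate([92, 61, 1230]) open_box_4();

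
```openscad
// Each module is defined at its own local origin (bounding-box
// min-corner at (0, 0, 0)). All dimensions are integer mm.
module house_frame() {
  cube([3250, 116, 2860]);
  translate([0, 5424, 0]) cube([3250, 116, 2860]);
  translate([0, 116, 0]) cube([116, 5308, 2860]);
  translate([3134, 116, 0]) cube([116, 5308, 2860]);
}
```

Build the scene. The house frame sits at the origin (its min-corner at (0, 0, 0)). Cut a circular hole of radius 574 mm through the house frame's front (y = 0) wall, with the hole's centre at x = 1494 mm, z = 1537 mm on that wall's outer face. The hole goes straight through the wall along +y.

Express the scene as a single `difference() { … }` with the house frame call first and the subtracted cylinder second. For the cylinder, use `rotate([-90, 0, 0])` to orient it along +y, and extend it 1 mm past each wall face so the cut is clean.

difference() {
  house_frame();
  translate([1494, -1, 1537]) rotate([-90, 0, 0]) cylinder(h = 118, r = 574);
}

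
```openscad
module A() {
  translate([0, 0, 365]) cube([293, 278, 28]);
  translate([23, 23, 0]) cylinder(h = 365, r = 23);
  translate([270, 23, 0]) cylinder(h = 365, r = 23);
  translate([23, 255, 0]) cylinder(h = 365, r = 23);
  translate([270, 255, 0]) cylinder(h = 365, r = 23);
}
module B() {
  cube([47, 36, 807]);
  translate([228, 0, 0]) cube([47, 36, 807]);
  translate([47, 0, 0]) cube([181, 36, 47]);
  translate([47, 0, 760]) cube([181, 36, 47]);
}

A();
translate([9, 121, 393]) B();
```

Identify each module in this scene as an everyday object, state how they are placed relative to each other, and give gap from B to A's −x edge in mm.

The picture frame's min-x is at 9; the stool's min-x is 0; gap = 9 mm.

A is a stool. B is a picture frame. The picture frame is on top of the stool, centred. The gap from the picture frame to the stool's −x edge is 9 mm.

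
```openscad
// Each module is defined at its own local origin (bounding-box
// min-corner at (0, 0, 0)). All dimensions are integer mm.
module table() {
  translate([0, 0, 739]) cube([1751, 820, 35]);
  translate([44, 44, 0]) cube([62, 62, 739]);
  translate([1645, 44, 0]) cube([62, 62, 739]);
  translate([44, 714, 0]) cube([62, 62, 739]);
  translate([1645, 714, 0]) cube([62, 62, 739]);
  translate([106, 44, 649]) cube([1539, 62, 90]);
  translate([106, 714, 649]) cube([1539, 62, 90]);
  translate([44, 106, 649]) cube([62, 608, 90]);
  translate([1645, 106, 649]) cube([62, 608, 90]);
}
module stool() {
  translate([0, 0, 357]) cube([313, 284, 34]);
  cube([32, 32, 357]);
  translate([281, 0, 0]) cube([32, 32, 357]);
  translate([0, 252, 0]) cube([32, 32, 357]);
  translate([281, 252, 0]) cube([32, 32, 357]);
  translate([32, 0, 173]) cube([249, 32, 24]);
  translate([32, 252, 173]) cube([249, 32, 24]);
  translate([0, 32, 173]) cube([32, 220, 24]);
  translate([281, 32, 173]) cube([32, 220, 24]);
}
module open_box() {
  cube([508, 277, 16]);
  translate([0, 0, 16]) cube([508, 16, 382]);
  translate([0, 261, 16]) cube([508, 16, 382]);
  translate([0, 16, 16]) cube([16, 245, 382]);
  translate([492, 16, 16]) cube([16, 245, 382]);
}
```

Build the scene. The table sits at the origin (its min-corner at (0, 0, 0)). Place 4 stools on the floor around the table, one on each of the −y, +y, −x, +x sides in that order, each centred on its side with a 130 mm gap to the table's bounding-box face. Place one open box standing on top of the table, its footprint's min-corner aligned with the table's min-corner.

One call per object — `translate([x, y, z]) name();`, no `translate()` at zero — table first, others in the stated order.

table();
translate([719, -414, 0]) stool();
translate([719, 950, 0]) stool();
translate([-443, 268, 0]) stool();
translate([1881, 268, 0]) stool();
translate([0, 0, 774]) open_box();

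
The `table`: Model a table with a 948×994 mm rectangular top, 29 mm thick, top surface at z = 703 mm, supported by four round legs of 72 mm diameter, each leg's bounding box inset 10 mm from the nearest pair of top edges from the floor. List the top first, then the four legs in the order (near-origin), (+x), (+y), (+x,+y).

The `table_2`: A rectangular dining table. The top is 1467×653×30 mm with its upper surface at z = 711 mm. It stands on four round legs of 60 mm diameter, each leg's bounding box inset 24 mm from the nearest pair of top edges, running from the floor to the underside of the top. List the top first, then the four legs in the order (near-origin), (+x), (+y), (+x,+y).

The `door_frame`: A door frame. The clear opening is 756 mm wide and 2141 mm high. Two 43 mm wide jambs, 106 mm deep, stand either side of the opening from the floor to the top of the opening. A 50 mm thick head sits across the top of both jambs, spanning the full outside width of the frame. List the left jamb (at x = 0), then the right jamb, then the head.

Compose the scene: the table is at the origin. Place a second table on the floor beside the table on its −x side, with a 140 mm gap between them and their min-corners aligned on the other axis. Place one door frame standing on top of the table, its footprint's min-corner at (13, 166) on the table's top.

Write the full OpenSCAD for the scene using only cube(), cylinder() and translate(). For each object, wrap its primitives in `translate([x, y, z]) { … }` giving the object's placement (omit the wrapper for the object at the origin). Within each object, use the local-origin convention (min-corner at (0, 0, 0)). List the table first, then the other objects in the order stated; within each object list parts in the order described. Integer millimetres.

translate([0, 0, 674]) cube([948, 994, 29]);
translate([46, 46, 0]) cylinder(h = 674, r = 36);
translate([902, 46, 0]) cylinder(h = 674, r = 36);
translate([46, 948, 0]) cylinder(h = 674, r = 36);
translate([902, 948, 0]) cylinder(h = 674, r = 36);
translate([-1607, 0, 0]) {
  translate([0, 0, 681]) cube([1467, 653, 30]);
  translate([54, 54, 0]) cylinder(h = 681, r = 30);
  translate([1413, 54, 0]) cylinder(h = 681, r = 30);
  translate([54, 599, 0]) cylinder(h = 681, r = 30);
  translate([1413, 599, 0]) cylinder(h = 681, r = 30);
}
translate([13, 166, 703]) {
  cube([43, 106, 2141]);
  translate([799, 0, 0]) cube([43, 106, 2141]);
  translate([0, 0, 2141]) cube([842, 106, 50]);
}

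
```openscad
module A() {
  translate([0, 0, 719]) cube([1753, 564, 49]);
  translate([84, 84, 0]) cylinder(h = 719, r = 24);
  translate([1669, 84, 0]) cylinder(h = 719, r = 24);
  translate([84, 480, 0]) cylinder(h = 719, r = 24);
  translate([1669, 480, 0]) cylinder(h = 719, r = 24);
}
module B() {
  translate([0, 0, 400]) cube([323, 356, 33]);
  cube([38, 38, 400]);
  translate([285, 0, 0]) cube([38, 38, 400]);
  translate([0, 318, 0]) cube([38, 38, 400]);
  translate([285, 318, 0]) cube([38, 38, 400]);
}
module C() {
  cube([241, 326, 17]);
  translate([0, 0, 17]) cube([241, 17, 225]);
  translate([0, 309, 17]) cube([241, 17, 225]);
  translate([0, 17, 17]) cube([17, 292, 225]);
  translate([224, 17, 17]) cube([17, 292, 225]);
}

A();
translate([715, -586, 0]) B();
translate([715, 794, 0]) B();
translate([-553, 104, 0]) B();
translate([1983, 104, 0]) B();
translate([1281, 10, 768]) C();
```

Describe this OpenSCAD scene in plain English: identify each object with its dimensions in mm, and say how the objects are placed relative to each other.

A is a table with a 1753×564 mm rectangular top, 49 mm thick, top surface at z = 768 mm, supported by four round legs of 48 mm diameter, each leg's bounding box inset 60 mm from the nearest pair of top edges, running from the floor.

B is a four-legged stool. The seat is a 323×356×33 mm slab whose top surface is at z = 433 mm; four square legs, each 38×38 mm in cross-section, run from the floor (z = 0) to the underside of the seat, each flush with a corner of the seat.

C is an open-topped rectangular box: outside dimensions 241×326×242 mm, with a uniform wall and base thickness of 17 mm. The base is a full 241×326 slab on the floor; four walls sit on top of the base. The front and back walls (the −y and +y sides) span the full width; the two side walls fit between them.

Four stools sit around the table at the −y, +y, −x, +x sides. The open box is on top of the table.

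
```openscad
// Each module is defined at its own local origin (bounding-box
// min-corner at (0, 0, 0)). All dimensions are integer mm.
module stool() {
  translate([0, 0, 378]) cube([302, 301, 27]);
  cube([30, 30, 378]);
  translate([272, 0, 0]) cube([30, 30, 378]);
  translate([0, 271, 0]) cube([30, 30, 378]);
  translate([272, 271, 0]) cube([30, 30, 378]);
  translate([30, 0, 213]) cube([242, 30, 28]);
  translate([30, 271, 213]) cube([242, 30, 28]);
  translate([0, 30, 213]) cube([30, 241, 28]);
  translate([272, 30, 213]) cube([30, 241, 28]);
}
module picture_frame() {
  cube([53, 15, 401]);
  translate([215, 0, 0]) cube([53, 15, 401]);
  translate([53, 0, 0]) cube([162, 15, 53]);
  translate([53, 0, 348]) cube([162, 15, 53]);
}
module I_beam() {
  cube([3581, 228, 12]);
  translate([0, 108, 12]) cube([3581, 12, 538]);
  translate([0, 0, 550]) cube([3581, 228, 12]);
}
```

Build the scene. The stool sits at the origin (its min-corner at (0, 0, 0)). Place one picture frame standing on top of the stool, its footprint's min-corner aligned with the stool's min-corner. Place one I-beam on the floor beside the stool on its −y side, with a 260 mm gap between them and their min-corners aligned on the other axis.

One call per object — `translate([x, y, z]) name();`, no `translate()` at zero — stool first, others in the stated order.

stool();
translate([0, 0, 405]) picture_frame();
translate([0, -488, 0]) I_beam();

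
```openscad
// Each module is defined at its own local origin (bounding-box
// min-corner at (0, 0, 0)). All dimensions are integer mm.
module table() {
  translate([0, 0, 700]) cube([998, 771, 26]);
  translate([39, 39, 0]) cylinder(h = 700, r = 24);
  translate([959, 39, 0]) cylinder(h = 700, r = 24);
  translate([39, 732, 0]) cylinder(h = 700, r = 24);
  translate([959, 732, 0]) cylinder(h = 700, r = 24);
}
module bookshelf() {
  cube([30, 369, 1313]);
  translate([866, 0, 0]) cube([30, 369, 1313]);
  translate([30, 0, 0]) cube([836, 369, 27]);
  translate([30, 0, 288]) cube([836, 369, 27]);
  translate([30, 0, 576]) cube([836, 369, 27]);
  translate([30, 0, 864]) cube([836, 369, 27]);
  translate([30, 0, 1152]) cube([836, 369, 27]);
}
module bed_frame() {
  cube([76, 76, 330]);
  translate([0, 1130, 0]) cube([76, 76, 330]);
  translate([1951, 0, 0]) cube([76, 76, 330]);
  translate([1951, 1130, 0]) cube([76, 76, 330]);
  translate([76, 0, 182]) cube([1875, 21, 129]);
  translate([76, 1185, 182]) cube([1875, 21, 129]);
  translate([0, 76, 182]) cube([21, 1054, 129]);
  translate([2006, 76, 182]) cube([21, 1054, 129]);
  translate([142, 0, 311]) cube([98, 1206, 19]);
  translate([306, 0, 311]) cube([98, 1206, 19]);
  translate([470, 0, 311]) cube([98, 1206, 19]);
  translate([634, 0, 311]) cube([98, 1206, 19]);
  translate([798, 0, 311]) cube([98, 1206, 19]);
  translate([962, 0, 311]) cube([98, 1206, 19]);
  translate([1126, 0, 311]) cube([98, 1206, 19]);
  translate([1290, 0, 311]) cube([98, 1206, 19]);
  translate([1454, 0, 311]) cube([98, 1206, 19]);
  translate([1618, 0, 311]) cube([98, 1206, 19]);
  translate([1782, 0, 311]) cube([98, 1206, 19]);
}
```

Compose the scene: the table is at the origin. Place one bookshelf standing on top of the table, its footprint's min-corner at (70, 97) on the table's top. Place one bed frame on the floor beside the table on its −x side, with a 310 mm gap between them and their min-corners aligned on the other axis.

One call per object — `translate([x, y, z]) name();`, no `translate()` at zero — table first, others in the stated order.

table();
translate([70, 97, 726]) bookshelf();
translate([-2337, 0, 0]) bed_frame();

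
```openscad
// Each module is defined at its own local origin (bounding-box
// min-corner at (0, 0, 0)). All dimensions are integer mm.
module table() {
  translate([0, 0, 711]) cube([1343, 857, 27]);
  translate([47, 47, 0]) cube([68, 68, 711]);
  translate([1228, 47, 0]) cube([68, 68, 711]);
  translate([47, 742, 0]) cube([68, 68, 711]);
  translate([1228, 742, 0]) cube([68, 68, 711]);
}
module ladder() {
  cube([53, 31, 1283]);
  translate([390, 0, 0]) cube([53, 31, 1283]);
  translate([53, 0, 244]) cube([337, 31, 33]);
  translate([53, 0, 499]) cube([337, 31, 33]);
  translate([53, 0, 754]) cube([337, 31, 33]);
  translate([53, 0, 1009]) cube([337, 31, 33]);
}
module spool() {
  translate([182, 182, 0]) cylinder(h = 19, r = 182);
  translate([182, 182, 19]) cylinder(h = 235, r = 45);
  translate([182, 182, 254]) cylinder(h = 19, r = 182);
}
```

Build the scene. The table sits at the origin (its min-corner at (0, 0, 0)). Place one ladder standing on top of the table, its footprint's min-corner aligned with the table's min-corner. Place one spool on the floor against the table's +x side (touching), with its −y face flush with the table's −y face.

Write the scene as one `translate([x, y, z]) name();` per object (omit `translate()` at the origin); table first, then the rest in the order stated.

table();
translate([0, 0, 738]) ladder();
translate([1343, 0, 0]) spool();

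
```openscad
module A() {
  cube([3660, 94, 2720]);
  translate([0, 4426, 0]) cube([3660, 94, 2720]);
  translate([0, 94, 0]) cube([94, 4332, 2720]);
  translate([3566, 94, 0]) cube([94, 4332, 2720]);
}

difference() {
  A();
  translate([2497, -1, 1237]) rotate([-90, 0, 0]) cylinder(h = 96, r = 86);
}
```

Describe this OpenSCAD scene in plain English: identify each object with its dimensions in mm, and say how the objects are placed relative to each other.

A is a box-shaped house frame (walls only): outside footprint 3660×4520 mm, wall height 2720 mm, wall thickness 94 mm. The two y-facing walls run the full x-width; the two x-facing walls fit between the inner faces of the y-facing walls.

The house frame has a circular hole of radius 86 mm through its front wall, centred at (x = 2497, z = 1237).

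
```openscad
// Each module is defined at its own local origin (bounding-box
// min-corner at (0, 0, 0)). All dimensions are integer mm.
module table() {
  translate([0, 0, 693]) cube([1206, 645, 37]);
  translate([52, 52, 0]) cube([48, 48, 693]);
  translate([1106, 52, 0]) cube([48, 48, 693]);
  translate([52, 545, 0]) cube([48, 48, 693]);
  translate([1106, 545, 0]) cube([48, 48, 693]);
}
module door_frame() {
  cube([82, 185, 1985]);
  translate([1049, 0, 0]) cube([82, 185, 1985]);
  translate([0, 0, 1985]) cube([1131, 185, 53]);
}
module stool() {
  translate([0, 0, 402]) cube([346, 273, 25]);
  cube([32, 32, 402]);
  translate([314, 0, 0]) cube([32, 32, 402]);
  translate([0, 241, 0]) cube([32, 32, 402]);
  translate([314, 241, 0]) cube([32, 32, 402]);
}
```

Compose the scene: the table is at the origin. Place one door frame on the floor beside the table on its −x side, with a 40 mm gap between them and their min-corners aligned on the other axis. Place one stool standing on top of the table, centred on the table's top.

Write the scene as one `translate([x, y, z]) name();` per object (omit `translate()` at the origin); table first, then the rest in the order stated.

table();
translate([-1171, 0, 0]) door_frame();
translate([430, 186, 730]) stool();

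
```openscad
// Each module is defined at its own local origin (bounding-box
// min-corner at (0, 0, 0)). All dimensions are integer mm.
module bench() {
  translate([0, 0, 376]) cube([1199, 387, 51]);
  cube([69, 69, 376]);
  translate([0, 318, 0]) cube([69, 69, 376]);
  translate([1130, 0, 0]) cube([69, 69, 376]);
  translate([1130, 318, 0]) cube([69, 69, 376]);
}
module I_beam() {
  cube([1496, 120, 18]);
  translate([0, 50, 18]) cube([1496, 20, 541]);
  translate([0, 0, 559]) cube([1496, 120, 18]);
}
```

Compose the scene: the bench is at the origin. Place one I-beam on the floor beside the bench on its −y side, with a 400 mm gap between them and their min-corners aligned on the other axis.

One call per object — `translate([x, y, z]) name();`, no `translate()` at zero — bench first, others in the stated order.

bench();
translate([0, -520, 0]) I_beam();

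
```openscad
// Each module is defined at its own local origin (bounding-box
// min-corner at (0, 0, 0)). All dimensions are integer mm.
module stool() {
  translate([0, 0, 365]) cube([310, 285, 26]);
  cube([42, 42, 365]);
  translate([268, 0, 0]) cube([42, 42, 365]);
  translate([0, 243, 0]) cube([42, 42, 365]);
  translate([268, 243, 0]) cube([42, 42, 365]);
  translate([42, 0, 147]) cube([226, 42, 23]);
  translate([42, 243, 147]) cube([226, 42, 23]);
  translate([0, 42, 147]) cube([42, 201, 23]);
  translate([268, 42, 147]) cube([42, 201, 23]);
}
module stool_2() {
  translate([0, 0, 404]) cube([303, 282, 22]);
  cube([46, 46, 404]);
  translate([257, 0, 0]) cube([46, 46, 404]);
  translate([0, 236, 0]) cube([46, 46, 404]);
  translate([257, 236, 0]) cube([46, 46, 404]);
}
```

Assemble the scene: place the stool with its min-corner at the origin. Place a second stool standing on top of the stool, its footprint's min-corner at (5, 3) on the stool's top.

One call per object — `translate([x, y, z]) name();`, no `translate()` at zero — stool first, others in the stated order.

stool();
translate([5, 3, 391]) stool_2();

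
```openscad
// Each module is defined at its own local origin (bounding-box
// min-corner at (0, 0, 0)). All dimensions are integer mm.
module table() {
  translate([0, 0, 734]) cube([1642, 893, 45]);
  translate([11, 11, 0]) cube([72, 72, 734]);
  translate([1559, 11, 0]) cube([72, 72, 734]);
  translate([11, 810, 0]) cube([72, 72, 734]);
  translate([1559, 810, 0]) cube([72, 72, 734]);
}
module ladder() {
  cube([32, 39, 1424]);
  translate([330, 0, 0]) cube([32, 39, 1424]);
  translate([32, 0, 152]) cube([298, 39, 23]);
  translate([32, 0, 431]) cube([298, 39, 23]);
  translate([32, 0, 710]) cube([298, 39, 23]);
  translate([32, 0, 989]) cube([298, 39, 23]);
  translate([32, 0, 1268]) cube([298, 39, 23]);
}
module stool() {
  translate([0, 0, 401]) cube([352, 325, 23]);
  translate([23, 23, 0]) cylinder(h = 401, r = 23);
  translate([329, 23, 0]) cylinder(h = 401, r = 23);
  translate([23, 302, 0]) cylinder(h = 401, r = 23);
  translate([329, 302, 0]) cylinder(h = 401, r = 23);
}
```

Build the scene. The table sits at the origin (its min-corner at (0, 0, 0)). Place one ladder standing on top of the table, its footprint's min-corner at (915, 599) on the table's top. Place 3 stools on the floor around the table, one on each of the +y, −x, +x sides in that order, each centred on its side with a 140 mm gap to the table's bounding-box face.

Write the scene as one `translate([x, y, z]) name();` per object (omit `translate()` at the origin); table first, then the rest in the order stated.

table();
translate([915, 599, 779]) ladder();
translate([645, 1033, 0]) stool();
translate([-492, 284, 0]) stool();
translate([1782, 284, 0]) stool();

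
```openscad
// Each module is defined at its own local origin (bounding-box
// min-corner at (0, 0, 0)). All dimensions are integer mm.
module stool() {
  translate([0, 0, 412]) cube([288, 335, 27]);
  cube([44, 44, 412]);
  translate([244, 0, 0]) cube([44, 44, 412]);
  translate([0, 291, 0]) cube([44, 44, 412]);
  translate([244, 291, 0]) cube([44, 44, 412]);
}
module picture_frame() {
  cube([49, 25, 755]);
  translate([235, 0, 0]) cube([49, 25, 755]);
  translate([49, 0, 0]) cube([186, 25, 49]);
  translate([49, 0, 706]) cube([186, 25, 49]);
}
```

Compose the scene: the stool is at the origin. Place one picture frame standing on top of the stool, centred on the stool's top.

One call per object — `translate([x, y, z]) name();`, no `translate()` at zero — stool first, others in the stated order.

stool();
translate([2, 155, 439]) picture_frame();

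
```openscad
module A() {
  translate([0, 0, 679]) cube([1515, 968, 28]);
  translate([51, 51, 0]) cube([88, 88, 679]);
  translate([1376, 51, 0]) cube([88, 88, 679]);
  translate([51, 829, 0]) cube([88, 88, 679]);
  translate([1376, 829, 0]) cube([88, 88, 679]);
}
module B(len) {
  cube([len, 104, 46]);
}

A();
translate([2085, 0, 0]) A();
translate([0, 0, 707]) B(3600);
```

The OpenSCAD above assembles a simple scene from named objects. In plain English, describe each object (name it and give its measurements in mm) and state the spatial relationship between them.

A is a table with a 1515×968 mm rectangular top, 28 mm thick, top surface at z = 707 mm, supported by four 88×88 mm square legs, each inset 51 mm from the nearest pair of top edges, running from the floor.

B is a rectangular beam 3600 mm long (x), 104 mm deep (y), 46 mm thick (z).

The beam spans the tops of two tables placed 570 mm apart, resting at z = 707 mm.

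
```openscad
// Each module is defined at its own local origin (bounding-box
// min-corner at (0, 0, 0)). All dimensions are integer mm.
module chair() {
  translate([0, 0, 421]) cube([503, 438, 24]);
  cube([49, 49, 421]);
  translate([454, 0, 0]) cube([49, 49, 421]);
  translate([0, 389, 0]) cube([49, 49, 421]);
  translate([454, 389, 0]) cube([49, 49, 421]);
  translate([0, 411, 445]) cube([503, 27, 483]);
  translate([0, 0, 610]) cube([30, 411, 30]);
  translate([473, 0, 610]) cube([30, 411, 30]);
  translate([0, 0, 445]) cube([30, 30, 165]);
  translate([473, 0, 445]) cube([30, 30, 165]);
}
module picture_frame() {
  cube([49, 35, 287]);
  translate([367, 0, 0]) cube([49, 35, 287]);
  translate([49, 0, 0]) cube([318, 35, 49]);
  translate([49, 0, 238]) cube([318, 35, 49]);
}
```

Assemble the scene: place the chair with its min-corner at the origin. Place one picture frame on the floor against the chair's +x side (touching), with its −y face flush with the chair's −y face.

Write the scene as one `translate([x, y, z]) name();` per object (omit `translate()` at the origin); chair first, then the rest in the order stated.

chair();
translate([503, 0, 0]) picture_frame();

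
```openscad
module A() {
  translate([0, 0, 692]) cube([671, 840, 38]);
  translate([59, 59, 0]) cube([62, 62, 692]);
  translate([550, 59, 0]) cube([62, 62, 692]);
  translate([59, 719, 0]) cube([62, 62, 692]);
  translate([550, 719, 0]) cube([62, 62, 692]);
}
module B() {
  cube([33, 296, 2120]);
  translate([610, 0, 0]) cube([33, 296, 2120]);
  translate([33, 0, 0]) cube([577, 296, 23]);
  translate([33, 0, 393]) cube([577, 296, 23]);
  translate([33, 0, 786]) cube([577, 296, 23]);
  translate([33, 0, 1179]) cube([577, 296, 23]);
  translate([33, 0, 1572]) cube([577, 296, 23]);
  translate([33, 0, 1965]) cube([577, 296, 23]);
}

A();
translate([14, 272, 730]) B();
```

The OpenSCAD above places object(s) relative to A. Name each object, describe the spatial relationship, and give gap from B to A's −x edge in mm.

The bookshelf's min-x is at 14; the table's min-x is 0; gap = 14 mm.

A is a table. B is a bookshelf. The bookshelf is on top of the table, centred. The gap from the bookshelf to the table's −x edge is 14 mm.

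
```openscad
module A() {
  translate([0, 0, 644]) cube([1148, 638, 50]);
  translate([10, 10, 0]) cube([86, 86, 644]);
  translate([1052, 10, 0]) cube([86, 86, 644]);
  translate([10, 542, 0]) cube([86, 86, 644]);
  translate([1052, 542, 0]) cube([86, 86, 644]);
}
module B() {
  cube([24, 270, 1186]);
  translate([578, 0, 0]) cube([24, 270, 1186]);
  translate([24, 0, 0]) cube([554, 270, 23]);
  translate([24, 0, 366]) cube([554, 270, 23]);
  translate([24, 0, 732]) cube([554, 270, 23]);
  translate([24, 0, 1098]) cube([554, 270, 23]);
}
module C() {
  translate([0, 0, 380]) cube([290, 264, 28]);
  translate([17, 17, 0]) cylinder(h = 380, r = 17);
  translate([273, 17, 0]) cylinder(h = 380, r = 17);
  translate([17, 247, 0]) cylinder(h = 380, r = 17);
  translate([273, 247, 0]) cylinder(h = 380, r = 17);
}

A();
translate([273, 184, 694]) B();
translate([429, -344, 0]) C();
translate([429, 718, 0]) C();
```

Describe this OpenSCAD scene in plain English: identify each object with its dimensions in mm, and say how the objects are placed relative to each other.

A is a table: top 1148 mm (x) × 638 mm (y), 50 mm thick, upper face at z = 694 mm, on four 86×86 mm square legs, each inset 10 mm from the nearest pair of top edges, running from z = 0 to the bottom of the top.

B is a bookshelf 602 mm wide overall, 270 mm deep and 1186 mm tall. The two sides are 24 mm thick vertical panels. 4 horizontal shelves of 23 mm thickness span between the inner faces of the sides; the lowest shelf sits on the floor and shelves are stacked with a clear vertical gap of 343 mm between each pair.

C is a four-legged stool. The seat is a 290×264×28 mm slab whose top surface is at z = 408 mm; four round legs, each 34 mm in diameter, run from the floor (z = 0) to the underside of the seat, each leg's axis is inset half a diameter from the nearest pair of seat edges (so the leg's bounding box is flush with the corner).

The bookshelf is on top of the table, centred. Two stools sit around the table at the −y, +y sides.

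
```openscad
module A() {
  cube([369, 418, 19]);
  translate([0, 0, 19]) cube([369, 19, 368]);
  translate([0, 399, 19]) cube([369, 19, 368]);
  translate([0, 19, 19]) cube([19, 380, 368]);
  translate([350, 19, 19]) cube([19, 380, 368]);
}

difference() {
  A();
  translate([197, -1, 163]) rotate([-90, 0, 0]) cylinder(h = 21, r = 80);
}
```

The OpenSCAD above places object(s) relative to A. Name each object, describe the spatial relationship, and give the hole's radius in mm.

A is an open box. The open box has a circular hole through its front wall. The hole's radius is 80 mm.

The subtracted cylinder has r = 80 mm.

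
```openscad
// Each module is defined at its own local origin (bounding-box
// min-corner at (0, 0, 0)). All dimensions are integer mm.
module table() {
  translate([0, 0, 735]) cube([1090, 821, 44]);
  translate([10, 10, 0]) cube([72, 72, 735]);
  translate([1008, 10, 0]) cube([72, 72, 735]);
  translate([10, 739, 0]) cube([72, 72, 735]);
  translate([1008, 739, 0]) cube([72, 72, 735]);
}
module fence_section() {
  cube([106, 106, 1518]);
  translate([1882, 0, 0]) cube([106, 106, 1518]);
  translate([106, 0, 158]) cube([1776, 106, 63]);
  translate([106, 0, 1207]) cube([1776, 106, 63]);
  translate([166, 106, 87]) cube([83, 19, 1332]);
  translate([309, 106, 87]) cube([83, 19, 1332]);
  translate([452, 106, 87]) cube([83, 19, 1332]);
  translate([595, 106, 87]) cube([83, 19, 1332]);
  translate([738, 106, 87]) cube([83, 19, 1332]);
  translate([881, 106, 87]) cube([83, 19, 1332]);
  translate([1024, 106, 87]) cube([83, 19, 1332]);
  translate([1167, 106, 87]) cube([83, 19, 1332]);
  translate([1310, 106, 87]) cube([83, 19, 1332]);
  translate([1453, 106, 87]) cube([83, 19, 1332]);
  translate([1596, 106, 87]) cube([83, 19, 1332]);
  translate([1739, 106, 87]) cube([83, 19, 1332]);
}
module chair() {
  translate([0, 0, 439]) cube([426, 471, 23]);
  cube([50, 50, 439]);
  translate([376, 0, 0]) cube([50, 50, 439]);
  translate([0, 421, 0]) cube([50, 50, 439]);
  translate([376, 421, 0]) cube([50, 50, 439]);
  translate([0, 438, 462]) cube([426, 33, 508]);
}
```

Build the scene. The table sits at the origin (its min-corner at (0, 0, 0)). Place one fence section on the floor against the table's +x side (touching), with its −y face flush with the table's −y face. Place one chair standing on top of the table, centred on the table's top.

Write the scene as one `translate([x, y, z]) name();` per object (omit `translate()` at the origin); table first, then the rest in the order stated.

table();
translate([1090, 0, 0]) fence_section();
translate([332, 175, 779]) chair();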